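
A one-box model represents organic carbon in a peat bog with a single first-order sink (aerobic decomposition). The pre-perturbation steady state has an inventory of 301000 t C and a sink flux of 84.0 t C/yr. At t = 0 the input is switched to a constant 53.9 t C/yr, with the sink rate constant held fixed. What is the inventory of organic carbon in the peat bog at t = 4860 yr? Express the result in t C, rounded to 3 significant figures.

Residence time τ = M₀/F₀ = 3583 yr. The eventual steady state is M_∞ = M₀·(F₁/F₀) = 301000 × 53.9/84.0 = 193140 t C.
The anomaly ΔM(t) = M(t) − M_∞ decays as ΔM₀·e^(−t/τ) with ΔM₀ = 301000 − 193140 = 107900 t C.
At t = 4860 yr, e^(−t/τ) = e^(−1.356) = 0.2576, so ΔM = 27790 t C and M = 193140 + 27790 = 220930 t C.

221000 t C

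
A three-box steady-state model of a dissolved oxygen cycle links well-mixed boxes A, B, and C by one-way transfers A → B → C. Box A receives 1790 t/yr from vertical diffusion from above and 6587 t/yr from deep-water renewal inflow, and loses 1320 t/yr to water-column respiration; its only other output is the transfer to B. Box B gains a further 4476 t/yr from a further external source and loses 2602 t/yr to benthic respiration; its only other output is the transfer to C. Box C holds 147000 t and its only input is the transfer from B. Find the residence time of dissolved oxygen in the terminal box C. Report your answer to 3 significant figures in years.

Box A: F(A→B) = (1790 + 6587) − 1320 = 7057.0 t/yr.
Box B: F(B→C) = (7057.0 + 4476) − 2602 = 8931.0 t/yr.
Box C throughput = its input = 8931.0 t/yr; τ = 147000 / 8931.0 = 16.46 yr.

16.5 yr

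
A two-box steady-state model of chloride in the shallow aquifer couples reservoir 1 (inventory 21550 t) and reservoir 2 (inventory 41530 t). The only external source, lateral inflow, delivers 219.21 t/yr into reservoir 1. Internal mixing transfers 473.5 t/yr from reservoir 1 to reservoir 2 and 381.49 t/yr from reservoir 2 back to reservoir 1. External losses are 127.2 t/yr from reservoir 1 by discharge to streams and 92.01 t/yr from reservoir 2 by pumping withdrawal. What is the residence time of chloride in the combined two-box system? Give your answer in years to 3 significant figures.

288 yr

Residence time in the combined system uses the total inventory and the total *external* removal — internal exchanges between the two boxes cancel.
M_total = 21550 + 41530 = 63080 t.
ΣF_external_out = 127.2 + 92.01 = 219.21 t/yr.
τ = M_total / ΣF_ext = 63080 / 219.21 = 287.8 yr.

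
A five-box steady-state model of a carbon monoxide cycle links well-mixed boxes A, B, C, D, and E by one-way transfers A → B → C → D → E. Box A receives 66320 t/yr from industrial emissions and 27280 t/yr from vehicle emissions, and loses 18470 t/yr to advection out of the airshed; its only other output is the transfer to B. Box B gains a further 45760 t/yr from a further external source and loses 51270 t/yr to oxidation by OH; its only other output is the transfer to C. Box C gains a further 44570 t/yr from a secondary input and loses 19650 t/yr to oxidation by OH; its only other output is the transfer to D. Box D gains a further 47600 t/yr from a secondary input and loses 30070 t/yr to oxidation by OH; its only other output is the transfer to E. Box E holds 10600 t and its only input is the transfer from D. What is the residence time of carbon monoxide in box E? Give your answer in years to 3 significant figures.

0.0946 yr

Box A: F(A→B) = (66320 + 27280) − 18470 = 75130 t/yr.
Box B: F(B→C) = (75130 + 45760) − 51270 = 69620 t/yr.
Box C: F(C→D) = (69620 + 44570) − 19650 = 94540 t/yr.
Box D: F(D→E) = (94540 + 47600) − 30070 = 112070 t/yr.
Box E throughput = its input = 112070 t/yr; τ = 10600 / 112070 = 0.09458 yr.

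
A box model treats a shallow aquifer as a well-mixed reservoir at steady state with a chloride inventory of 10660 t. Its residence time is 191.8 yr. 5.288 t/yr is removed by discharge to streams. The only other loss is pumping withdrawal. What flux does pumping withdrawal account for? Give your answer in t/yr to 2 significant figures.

50 t/yr

Total removal F = M/τ = 10660 / 191.8 = 55.58 t/yr.
Pumping withdrawal = F − (5.288) = 55.58 − 5.288 = 50.29 t/yr.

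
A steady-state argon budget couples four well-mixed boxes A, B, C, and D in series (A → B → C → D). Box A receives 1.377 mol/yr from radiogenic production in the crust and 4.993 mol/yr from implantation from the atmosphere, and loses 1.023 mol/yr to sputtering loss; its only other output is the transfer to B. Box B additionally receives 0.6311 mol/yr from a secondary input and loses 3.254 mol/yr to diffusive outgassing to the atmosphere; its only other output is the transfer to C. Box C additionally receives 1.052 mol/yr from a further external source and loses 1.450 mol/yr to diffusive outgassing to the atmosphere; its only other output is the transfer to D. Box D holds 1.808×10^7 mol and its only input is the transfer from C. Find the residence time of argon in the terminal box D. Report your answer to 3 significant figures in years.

7.77×10^6 yr

Box A: F(A→B) = (1.377 + 4.993) − 1.023 = 5.3470 mol/yr.
Box B: F(B→C) = (5.3470 + 0.6311) − 3.254 = 2.7241 mol/yr.
Box C: F(C→D) = (2.7241 + 1.052) − 1.450 = 2.3261 mol/yr.
Box D throughput = its input = 2.3261 mol/yr; τ = 1.808×10^7 / 2.3261 = 7.773×10^6 yr.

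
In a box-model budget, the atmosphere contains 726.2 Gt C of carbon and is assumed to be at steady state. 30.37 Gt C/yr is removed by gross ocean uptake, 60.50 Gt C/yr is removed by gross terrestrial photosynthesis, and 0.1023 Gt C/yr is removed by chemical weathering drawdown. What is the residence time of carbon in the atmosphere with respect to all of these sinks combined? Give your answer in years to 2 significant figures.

8.0 yr

Total removal flux = 30.37 + 60.50 + 0.1023 = 90.972 Gt C/yr.
τ = M / ΣF_out = 726.2 / 90.972 = 7.983 yr.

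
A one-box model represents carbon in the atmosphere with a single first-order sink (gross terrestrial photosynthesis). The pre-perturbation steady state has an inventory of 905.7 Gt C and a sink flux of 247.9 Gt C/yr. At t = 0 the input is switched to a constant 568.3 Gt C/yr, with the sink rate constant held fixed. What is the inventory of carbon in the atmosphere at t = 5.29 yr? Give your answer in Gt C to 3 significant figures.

Residence time τ = M₀/F₀ = 3.653 yr. The eventual steady state is M_∞ = M₀·(F₁/F₀) = 905.7 × 568.3/247.9 = 2076.3 Gt C.
The anomaly ΔM(t) = M(t) − M_∞ decays as ΔM₀·e^(−t/τ) with ΔM₀ = 905.7 − 2076.3 = −1171 Gt C.
At t = 5.29 yr, e^(−t/τ) = e^(−1.448) = 0.2351, so ΔM = −275.2 Gt C and M = 2076.3 − 275.2 = 1801.1 Gt C.

1800 Gt C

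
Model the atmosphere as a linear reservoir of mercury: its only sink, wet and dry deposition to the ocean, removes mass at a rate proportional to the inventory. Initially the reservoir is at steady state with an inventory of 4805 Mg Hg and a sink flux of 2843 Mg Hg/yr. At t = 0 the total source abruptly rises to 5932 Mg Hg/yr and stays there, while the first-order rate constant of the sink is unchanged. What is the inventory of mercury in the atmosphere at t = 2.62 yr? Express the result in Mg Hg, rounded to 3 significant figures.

8920 Mg Hg

The sink rate constant is k = F₀/M₀ = 2843/4805 = 0.5917 yr⁻¹.
Solving dM/dt = F₁ − kM with M(0) = M₀ gives M(t) = F₁/k + (M₀ − F₁/k)·e^(−kt).
F₁/k = 5932/0.5917 = 10026 Mg Hg; kt = 0.5917 × 2.62 = 1.550, e^(−kt) = 0.2122.
M(2.62) = 10026 + (4805 − 10026) × 0.2122 = 10026 − 1108 = 8917.9 Mg Hg.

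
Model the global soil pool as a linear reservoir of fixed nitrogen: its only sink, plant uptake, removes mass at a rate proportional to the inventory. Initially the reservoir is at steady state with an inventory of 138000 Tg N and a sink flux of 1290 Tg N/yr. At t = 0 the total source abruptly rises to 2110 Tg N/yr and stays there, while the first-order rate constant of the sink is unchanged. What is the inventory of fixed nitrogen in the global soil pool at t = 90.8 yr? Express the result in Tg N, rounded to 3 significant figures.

The sink rate constant is k = F₀/M₀ = 1290/138000 = 0.009348 yr⁻¹.
Solving dM/dt = F₁ − kM with M(0) = M₀ gives M(t) = F₁/k + (M₀ − F₁/k)·e^(−kt).
F₁/k = 2110/0.009348 = 225720 Tg N; kt = 0.009348 × 90.8 = 0.8488, e^(−kt) = 0.4279.
M(90.8) = 225720 + (138000 − 225720) × 0.4279 = 225720 − 37540 = 188180 Tg N.

188000 Tg N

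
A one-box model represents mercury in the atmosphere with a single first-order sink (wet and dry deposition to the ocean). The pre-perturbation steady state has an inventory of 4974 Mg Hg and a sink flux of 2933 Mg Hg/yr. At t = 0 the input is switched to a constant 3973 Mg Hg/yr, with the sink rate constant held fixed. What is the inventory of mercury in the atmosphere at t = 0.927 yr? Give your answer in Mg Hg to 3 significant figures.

Residence time τ = M₀/F₀ = 1.696 yr. The eventual steady state is M_∞ = M₀·(F₁/F₀) = 4974 × 3973/2933 = 6737.7 Mg Hg.
The anomaly ΔM(t) = M(t) − M_∞ decays as ΔM₀·e^(−t/τ) with ΔM₀ = 4974 − 6737.7 = −1764 Mg Hg.
At t = 0.927 yr, e^(−t/τ) = e^(−0.5466) = 0.5789, so ΔM = −1021 Mg Hg and M = 6737.7 − 1021 = 5716.7 Mg Hg.

5720 Mg Hg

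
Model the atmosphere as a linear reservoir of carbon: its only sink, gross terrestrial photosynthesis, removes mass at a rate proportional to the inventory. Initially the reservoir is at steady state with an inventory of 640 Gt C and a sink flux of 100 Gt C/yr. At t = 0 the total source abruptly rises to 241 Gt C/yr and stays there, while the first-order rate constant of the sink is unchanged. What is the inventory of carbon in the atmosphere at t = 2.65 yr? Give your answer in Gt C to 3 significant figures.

τ = M₀/F₀ = 640/100 = 6.400 yr; rate constant k = 1/τ.
New steady state M_∞ = F₁/k = F₁·τ = 241 × 6.400 = 1542.4 Gt C.
M(t) = M_∞ + (M₀ − M_∞)·e^(−t/τ); t/τ = 2.65/6.400 = 0.4141, so e^(−t/τ) = 0.6610.
M(t) = 1542.4 − 902.4 × 0.6610 = 945.95 Gt C.

946 Gt C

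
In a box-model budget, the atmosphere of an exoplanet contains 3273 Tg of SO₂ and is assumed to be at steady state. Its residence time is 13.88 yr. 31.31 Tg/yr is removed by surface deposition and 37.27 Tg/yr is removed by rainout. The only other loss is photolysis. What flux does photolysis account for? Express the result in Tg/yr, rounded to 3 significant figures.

167 Tg/yr

Total removal F = M/τ = 3273 / 13.88 = 235.8 Tg/yr.
Photolysis = F − (31.31 + 37.27) = 235.8 − 68.58 = 167.2 Tg/yr.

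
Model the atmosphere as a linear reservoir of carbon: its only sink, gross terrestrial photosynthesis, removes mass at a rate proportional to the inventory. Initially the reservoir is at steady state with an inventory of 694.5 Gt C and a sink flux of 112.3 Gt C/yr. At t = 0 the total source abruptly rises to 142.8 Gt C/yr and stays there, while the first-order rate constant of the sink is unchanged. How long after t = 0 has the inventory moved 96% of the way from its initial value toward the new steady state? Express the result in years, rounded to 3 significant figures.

τ = M₀/F₀ = 694.5/112.3 = 6.184 yr.
The remaining gap fraction is e^(−t/τ); 96% covered ⇒ e^(−t/τ) = 0.0400.
t = −τ ln(0.0400) = 6.184 × 3.219 = 19.91 yr.

19.9 yr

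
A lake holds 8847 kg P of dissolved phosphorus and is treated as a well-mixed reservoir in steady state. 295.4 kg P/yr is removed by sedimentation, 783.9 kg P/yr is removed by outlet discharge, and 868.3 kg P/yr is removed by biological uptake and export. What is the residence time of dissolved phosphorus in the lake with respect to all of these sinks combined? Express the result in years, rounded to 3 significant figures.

Total removal flux = 295.4 + 783.9 + 868.3 = 1947.6 kg P/yr.
τ = M / ΣF_out = 8847 / 1947.6 = 4.543 yr.

4.54 yr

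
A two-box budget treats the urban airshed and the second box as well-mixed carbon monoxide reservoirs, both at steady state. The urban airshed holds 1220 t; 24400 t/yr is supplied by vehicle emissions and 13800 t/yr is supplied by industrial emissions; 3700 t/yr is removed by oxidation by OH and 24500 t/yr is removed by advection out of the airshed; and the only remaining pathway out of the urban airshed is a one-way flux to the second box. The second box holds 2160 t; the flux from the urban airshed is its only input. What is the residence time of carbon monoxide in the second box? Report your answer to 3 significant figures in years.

0.216 yr

Balance the urban airshed: ΣF_in = 24400 + 13800 = 38200 t/yr.
Flux to the second box = ΣF_in − (3700 + 24500) = 10000 t/yr.
At steady state the output of the second box equals its input, 10000 t/yr.
τ = M / F = 2160 / 10000 = 0.2160 yr.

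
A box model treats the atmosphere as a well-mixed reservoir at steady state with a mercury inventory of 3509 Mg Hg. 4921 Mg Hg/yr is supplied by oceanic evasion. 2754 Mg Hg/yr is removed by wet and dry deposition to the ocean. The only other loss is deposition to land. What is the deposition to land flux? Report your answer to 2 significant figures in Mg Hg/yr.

2200 Mg Hg/yr

At steady state ΣF_in = ΣF_out.
ΣF_in = 4921.0 Mg Hg/yr.
Deposition to land flux = ΣF_in − (2754) = 4921.0 − 2754 = 2167 Mg Hg/yr.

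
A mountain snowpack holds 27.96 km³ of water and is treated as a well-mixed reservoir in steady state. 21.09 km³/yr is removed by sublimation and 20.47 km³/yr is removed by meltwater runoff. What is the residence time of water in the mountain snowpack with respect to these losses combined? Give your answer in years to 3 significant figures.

Total removal = 21.09 + 20.47 = 41.560 km³/yr.
τ = M / ΣF_out = 27.96 / 41.560 = 0.6728 yr.

0.673 yr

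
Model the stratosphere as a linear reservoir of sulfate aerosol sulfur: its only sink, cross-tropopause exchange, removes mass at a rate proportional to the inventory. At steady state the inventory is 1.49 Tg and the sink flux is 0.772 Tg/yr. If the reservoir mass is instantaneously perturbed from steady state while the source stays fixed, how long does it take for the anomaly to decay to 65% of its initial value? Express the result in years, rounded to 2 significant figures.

0.83 yr

For a linear reservoir the anomaly decays as exp(−t/τ) with τ = M/F = 1.49/0.772 = 1.930 yr.
exp(−t/τ) = 0.65 ⇒ t = −τ ln(0.65) = 1.930 × 0.4308 = 0.8314 yr.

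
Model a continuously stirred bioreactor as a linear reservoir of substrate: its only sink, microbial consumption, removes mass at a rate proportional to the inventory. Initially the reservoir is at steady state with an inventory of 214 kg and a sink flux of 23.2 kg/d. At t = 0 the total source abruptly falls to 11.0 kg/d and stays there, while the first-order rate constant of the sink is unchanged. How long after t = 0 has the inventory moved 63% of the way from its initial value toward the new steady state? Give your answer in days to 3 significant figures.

τ = M₀/F₀ = 214/23.2 = 9.224 d.
The remaining gap fraction is e^(−t/τ); 63% covered ⇒ e^(−t/τ) = 0.370.
t = −τ ln(0.370) = 9.224 × 0.9943 = 9.171 d.

9.17 d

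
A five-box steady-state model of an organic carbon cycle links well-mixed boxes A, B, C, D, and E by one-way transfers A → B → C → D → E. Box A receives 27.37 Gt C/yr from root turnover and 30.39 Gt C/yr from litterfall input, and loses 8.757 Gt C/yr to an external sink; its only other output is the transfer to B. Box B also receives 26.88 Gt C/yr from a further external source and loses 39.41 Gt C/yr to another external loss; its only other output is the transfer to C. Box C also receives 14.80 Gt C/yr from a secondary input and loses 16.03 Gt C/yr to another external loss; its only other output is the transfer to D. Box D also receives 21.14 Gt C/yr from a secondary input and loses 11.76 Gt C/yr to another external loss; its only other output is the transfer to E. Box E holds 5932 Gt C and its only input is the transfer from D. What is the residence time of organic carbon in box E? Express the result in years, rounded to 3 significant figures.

Box A: F(A→B) = (27.37 + 30.39) − 8.757 = 49.003 Gt C/yr.
Box B: F(B→C) = (49.003 + 26.88) − 39.41 = 36.473 Gt C/yr.
Box C: F(C→D) = (36.473 + 14.80) − 16.03 = 35.243 Gt C/yr.
Box D: F(D→E) = (35.243 + 21.14) − 11.76 = 44.623 Gt C/yr.
Box E throughput = its input = 44.623 Gt C/yr; τ = 5932 / 44.623 = 132.9 yr.

133 yr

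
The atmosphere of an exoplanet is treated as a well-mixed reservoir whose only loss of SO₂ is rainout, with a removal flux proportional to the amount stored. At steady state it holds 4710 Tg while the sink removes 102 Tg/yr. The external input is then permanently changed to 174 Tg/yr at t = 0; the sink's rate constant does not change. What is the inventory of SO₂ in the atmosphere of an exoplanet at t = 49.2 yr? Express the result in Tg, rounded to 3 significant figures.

τ = M₀/F₀ = 4710/102 = 46.18 yr; rate constant k = 1/τ.
New steady state M_∞ = F₁/k = F₁·τ = 174 × 46.18 = 8034.7 Tg.
M(t) = M_∞ + (M₀ − M_∞)·e^(−t/τ); t/τ = 49.2/46.18 = 1.065, so e^(−t/τ) = 0.3446.
M(t) = 8034.7 − 3325 × 0.3446 = 6889.1 Tg.

6890 Tg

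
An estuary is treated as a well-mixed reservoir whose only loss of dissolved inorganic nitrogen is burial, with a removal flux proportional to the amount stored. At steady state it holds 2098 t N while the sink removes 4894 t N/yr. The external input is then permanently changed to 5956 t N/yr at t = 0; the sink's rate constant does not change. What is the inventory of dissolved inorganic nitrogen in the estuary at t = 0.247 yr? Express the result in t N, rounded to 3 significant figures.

Residence time τ = M₀/F₀ = 0.4287 yr. The eventual steady state is M_∞ = M₀·(F₁/F₀) = 2098 × 5956/4894 = 2553.3 t N.
The anomaly ΔM(t) = M(t) − M_∞ decays as ΔM₀·e^(−t/τ) with ΔM₀ = 2098 − 2553.3 = −455.3 t N.
At t = 0.247 yr, e^(−t/τ) = e^(−0.5762) = 0.5620, so ΔM = −255.9 t N and M = 2553.3 − 255.9 = 2297.4 t N.

2300 t N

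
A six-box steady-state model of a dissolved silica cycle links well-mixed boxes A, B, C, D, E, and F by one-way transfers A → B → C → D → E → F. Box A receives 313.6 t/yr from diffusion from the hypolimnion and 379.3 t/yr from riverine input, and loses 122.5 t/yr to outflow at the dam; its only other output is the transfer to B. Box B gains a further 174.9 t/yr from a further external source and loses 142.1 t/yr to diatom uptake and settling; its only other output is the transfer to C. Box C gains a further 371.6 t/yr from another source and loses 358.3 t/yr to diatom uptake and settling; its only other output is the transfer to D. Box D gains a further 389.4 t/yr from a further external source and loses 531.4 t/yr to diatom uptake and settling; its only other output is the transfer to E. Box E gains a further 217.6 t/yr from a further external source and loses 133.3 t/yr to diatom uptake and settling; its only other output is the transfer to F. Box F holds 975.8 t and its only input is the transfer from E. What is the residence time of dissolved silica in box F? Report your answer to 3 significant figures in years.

Box A: F(A→B) = (313.6 + 379.3) − 122.5 = 570.40 t/yr.
Box B: F(B→C) = (570.40 + 174.9) − 142.1 = 603.20 t/yr.
Box C: F(C→D) = (603.20 + 371.6) − 358.3 = 616.50 t/yr.
Box D: F(D→E) = (616.50 + 389.4) − 531.4 = 474.50 t/yr.
Box E: F(E→F) = (474.50 + 217.6) − 133.3 = 558.80 t/yr.
Box F throughput = its input = 558.80 t/yr; τ = 975.8 / 558.80 = 1.746 yr.

1.75 yr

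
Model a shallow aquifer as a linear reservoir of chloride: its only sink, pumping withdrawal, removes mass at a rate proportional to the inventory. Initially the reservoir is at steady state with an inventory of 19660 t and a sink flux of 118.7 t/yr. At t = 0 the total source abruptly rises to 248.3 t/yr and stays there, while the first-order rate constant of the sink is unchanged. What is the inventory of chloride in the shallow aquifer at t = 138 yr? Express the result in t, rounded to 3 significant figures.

31800 t

Residence time τ = M₀/F₀ = 165.6 yr. The eventual steady state is M_∞ = M₀·(F₁/F₀) = 19660 × 248.3/118.7 = 41125 t.
The anomaly ΔM(t) = M(t) − M_∞ decays as ΔM₀·e^(−t/τ) with ΔM₀ = 19660 − 41125 = −21470 t.
At t = 138 yr, e^(−t/τ) = e^(−0.8332) = 0.4347, so ΔM = −9330 t and M = 41125 − 9330 = 31795 t.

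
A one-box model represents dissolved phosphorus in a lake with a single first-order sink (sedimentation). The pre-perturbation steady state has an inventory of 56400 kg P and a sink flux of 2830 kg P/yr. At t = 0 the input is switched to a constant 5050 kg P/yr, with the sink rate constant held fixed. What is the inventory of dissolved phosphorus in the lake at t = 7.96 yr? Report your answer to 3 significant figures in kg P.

71000 kg P

Residence time τ = M₀/F₀ = 19.93 yr. The eventual steady state is M_∞ = M₀·(F₁/F₀) = 56400 × 5050/2830 = 100640 kg P.
The anomaly ΔM(t) = M(t) − M_∞ decays as ΔM₀·e^(−t/τ) with ΔM₀ = 56400 − 100640 = −44240 kg P.
At t = 7.96 yr, e^(−t/τ) = e^(−0.3994) = 0.6707, so ΔM = −29670 kg P and M = 100640 − 29670 = 70969 kg P.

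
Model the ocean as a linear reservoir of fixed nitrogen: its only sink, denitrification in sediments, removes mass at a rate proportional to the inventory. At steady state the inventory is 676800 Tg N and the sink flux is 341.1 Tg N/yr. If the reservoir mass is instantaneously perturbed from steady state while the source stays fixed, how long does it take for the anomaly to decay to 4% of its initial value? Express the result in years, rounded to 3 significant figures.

6390 yr

For a linear reservoir the anomaly decays as exp(−t/τ) with τ = M/F = 676800/341.1 = 1984 yr.
exp(−t/τ) = 0.04 ⇒ t = −τ ln(0.04) = 1984 × 3.219 = 6387 yr.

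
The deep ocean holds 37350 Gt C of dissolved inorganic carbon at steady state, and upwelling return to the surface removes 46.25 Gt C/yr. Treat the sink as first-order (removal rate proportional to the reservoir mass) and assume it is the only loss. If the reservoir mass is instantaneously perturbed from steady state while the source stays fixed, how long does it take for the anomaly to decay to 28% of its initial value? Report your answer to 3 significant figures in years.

1030 yr

For a linear reservoir the anomaly decays as exp(−t/τ) with τ = M/F = 37350/46.25 = 807.6 yr.
exp(−t/τ) = 0.28 ⇒ t = −τ ln(0.28) = 807.6 × 1.273 = 1028 yr.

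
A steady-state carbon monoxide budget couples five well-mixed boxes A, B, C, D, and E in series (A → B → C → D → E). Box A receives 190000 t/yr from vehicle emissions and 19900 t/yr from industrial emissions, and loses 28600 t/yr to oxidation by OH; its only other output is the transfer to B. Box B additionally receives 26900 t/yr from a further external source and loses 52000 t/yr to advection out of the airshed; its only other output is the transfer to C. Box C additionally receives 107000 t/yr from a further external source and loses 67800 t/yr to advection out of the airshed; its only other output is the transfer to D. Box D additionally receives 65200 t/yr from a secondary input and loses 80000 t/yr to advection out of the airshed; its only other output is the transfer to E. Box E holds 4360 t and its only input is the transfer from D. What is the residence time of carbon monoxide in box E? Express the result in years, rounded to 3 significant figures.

Box A: F(A→B) = (190000 + 19900) − 28600 = 181300 t/yr.
Box B: F(B→C) = (181300 + 26900) − 52000 = 156200 t/yr.
Box C: F(C→D) = (156200 + 107000) − 67800 = 195400 t/yr.
Box D: F(D→E) = (195400 + 65200) − 80000 = 180600 t/yr.
Box E throughput = its input = 180600 t/yr; τ = 4360 / 180600 = 0.02414 yr.

0.0241 yr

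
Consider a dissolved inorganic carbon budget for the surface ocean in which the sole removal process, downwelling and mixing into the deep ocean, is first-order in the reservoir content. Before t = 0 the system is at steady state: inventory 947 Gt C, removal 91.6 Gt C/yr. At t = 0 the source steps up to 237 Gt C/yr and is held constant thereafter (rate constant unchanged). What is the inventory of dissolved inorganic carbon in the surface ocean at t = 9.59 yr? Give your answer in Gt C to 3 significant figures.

Residence time τ = M₀/F₀ = 10.34 yr. The eventual steady state is M_∞ = M₀·(F₁/F₀) = 947 × 237/91.6 = 2450.2 Gt C.
The anomaly ΔM(t) = M(t) − M_∞ decays as ΔM₀·e^(−t/τ) with ΔM₀ = 947 − 2450.2 = −1503 Gt C.
At t = 9.59 yr, e^(−t/τ) = e^(−0.9276) = 0.3955, so ΔM = −594.5 Gt C and M = 2450.2 − 594.5 = 1855.7 Gt C.

1860 Gt C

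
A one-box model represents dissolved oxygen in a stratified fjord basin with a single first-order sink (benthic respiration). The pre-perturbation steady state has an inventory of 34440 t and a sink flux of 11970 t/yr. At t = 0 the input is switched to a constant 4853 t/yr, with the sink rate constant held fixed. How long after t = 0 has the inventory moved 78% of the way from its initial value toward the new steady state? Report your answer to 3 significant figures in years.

4.36 yr

τ = M₀/F₀ = 34440/11970 = 2.877 yr.
The remaining gap fraction is e^(−t/τ); 78% covered ⇒ e^(−t/τ) = 0.220.
t = −τ ln(0.220) = 2.877 × 1.514 = 4.356 yr.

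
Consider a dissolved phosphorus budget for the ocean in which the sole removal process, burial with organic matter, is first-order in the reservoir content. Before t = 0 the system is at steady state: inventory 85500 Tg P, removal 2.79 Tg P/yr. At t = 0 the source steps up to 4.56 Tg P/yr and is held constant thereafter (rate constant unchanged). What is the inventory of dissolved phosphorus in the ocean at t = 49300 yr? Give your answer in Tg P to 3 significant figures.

The sink rate constant is k = F₀/M₀ = 2.79/85500 = 3.263×10^-5 yr⁻¹.
Solving dM/dt = F₁ − kM with M(0) = M₀ gives M(t) = F₁/k + (M₀ − F₁/k)·e^(−kt).
F₁/k = 4.56/3.263×10^-5 = 139740 Tg P; kt = 3.263×10^-5 × 49300 = 1.609, e^(−kt) = 0.2001.
M(49300) = 139740 + (85500 − 139740) × 0.2001 = 139740 − 10860 = 128890 Tg P.

129000 Tg P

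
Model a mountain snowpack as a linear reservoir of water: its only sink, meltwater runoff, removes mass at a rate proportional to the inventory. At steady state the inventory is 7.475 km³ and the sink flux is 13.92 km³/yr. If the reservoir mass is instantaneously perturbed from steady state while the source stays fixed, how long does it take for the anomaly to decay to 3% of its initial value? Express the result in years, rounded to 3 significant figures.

1.88 yr

For a linear reservoir the anomaly decays as exp(−t/τ) with τ = M/F = 7.475/13.92 = 0.5370 yr.
exp(−t/τ) = 0.03 ⇒ t = −τ ln(0.03) = 0.5370 × 3.507 = 1.883 yr.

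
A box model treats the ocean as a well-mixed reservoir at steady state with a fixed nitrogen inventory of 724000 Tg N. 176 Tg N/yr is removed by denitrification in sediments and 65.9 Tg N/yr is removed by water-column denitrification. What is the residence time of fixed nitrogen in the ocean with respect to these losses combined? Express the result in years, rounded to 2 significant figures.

Total removal = 176.0 + 65.90 = 241.90 Tg N/yr.
τ = M / ΣF_out = 724000 / 241.90 = 2993 yr.

3000 yr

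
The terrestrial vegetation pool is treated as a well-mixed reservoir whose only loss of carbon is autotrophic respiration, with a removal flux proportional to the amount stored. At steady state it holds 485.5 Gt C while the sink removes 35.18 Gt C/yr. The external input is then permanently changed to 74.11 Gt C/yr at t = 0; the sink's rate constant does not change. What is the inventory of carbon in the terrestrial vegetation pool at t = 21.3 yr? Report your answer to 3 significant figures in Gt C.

The sink rate constant is k = F₀/M₀ = 35.18/485.5 = 0.07246 yr⁻¹.
Solving dM/dt = F₁ − kM with M(0) = M₀ gives M(t) = F₁/k + (M₀ − F₁/k)·e^(−kt).
F₁/k = 74.11/0.07246 = 1022.8 Gt C; kt = 0.07246 × 21.3 = 1.543, e^(−kt) = 0.2136.
M(21.3) = 1022.8 + (485.5 − 1022.8) × 0.2136 = 1022.8 − 114.8 = 907.97 Gt C.

908 Gt C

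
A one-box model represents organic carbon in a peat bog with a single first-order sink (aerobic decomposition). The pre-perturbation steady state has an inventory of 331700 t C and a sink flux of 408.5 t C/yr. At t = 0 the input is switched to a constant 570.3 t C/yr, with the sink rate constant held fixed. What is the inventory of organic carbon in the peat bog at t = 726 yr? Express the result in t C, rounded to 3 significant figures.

τ = M₀/F₀ = 331700/408.5 = 812.0 yr; rate constant k = 1/τ.
New steady state M_∞ = F₁/k = F₁·τ = 570.3 × 812.0 = 463080 t C.
M(t) = M_∞ + (M₀ − M_∞)·e^(−t/τ); t/τ = 726/812.0 = 0.8941, so e^(−t/τ) = 0.4090.
M(t) = 463080 − 131400 × 0.4090 = 409350 t C.

409000 t C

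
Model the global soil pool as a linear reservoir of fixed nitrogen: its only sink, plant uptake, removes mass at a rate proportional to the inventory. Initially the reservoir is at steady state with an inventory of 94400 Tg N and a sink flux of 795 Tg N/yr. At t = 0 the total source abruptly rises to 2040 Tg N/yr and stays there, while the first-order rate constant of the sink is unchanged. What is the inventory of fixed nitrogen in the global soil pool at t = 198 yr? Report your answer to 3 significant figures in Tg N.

214000 Tg N

The sink rate constant is k = F₀/M₀ = 795/94400 = 0.008422 yr⁻¹.
Solving dM/dt = F₁ − kM with M(0) = M₀ gives M(t) = F₁/k + (M₀ − F₁/k)·e^(−kt).
F₁/k = 2040/0.008422 = 242230 Tg N; kt = 0.008422 × 198 = 1.667, e^(−kt) = 0.1887.
M(198) = 242230 + (94400 − 242230) × 0.1887 = 242230 − 27900 = 214330 Tg N.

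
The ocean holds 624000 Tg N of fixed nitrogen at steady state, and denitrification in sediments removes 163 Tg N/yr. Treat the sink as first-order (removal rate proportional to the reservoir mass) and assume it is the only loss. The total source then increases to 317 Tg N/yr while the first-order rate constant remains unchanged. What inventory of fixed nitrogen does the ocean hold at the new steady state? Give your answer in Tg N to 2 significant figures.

Rate constant k = F/M = 163 / 624000 = 0.0002612 yr⁻¹.
At the new steady state, source = k·M_new ⇒ M_new = 317 / 0.0002612 = 1.214×10^6 Tg N.
(Equivalently M_new = M × F_new/F_old = 624000 × 317/163.)

1.2×10^6 Tg N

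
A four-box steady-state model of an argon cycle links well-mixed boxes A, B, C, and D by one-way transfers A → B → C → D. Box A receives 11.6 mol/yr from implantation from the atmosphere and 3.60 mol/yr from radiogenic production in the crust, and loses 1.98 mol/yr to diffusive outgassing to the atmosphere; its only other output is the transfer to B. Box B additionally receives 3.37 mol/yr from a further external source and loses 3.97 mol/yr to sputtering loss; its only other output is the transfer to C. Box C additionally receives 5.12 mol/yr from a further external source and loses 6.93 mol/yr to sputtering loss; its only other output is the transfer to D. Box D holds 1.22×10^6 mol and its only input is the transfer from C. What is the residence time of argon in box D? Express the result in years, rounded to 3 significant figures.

113000 yr

Box A: F(A→B) = (11.6 + 3.60) − 1.98 = 13.220 mol/yr.
Box B: F(B→C) = (13.220 + 3.37) − 3.97 = 12.620 mol/yr.
Box C: F(C→D) = (12.620 + 5.12) − 6.93 = 10.810 mol/yr.
Box D throughput = its input = 10.810 mol/yr; τ = 1.22×10^6 / 10.810 = 112900 yr.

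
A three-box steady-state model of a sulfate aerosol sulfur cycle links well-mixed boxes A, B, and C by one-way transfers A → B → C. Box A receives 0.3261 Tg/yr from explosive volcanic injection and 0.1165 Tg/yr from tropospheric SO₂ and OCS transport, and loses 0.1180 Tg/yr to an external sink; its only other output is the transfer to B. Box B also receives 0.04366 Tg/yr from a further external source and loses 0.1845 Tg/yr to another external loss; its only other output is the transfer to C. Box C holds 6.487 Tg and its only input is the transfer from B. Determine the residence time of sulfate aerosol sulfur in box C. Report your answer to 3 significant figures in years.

Box A: F(A→B) = (0.3261 + 0.1165) − 0.1180 = 0.32460 Tg/yr.
Box B: F(B→C) = (0.32460 + 0.04366) − 0.1845 = 0.18376 Tg/yr.
Box C throughput = its input = 0.18376 Tg/yr; τ = 6.487 / 0.18376 = 35.30 yr.

35.3 yr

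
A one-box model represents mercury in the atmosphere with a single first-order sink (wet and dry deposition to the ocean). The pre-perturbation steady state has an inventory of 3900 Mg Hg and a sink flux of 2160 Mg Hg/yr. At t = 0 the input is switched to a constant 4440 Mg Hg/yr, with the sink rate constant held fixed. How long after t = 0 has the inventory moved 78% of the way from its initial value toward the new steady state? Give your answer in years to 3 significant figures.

τ = M₀/F₀ = 3900/2160 = 1.806 yr.
The remaining gap fraction is e^(−t/τ); 78% covered ⇒ e^(−t/τ) = 0.220.
t = −τ ln(0.220) = 1.806 × 1.514 = 2.734 yr.

2.73 yr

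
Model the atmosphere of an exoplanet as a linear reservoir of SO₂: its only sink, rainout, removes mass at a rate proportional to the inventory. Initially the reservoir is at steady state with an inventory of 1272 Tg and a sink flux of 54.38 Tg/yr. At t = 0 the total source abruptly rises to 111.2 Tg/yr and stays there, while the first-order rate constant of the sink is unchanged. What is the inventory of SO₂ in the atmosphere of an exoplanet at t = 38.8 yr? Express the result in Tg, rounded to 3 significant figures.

Residence time τ = M₀/F₀ = 23.39 yr. The eventual steady state is M_∞ = M₀·(F₁/F₀) = 1272 × 111.2/54.38 = 2601.1 Tg.
The anomaly ΔM(t) = M(t) − M_∞ decays as ΔM₀·e^(−t/τ) with ΔM₀ = 1272 − 2601.1 = −1329 Tg.
At t = 38.8 yr, e^(−t/τ) = e^(−1.659) = 0.1904, so ΔM = −253.0 Tg and M = 2601.1 − 253.0 = 2348.1 Tg.

2350 Tg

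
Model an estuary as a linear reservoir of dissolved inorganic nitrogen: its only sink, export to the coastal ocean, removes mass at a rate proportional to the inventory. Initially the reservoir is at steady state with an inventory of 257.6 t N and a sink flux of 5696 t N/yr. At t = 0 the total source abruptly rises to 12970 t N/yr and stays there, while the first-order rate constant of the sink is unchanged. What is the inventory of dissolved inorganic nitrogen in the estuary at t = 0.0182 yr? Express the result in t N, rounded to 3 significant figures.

Residence time τ = M₀/F₀ = 0.04522 yr. The eventual steady state is M_∞ = M₀·(F₁/F₀) = 257.6 × 12970/5696 = 586.56 t N.
The anomaly ΔM(t) = M(t) − M_∞ decays as ΔM₀·e^(−t/τ) with ΔM₀ = 257.6 − 586.56 = −329.0 t N.
At t = 0.0182 yr, e^(−t/τ) = e^(−0.4024) = 0.6687, so ΔM = −220.0 t N and M = 586.56 − 220.0 = 366.59 t N.

367 t N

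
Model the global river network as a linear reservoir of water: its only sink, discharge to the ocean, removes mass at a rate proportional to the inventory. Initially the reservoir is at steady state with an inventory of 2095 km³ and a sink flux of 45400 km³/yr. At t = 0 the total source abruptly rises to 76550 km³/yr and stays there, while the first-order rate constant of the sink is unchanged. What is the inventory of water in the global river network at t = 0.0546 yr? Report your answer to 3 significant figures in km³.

Residence time τ = M₀/F₀ = 0.04615 yr. The eventual steady state is M_∞ = M₀·(F₁/F₀) = 2095 × 76550/45400 = 3532.4 km³.
The anomaly ΔM(t) = M(t) − M_∞ decays as ΔM₀·e^(−t/τ) with ΔM₀ = 2095 − 3532.4 = −1437 km³.
At t = 0.0546 yr, e^(−t/τ) = e^(−1.183) = 0.3063, so ΔM = −440.3 km³ and M = 3532.4 − 440.3 = 3092.2 km³.

3090 km³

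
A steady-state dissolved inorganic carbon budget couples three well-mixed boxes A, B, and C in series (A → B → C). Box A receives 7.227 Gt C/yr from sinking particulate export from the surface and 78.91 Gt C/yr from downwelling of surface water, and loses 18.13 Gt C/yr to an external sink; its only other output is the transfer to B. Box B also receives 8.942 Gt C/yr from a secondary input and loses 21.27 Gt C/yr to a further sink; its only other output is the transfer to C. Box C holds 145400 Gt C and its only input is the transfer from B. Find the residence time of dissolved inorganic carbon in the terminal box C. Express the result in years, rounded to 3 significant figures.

Box A: F(A→B) = (7.227 + 78.91) − 18.13 = 68.007 Gt C/yr.
Box B: F(B→C) = (68.007 + 8.942) − 21.27 = 55.679 Gt C/yr.
Box C throughput = its input = 55.679 Gt C/yr; τ = 145400 / 55.679 = 2611 yr.

2610 yr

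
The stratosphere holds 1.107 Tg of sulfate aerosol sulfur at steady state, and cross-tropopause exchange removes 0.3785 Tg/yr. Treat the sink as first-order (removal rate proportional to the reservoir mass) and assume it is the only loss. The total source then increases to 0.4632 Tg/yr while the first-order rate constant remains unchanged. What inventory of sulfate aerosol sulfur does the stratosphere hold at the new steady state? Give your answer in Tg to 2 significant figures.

1.4 Tg

Rate constant k = F/M = 0.3785 / 1.107 = 0.3419 yr⁻¹.
At the new steady state, source = k·M_new ⇒ M_new = 0.4632 / 0.3419 = 1.355 Tg.
(Equivalently M_new = M × F_new/F_old = 1.107 × 0.4632/0.3785.)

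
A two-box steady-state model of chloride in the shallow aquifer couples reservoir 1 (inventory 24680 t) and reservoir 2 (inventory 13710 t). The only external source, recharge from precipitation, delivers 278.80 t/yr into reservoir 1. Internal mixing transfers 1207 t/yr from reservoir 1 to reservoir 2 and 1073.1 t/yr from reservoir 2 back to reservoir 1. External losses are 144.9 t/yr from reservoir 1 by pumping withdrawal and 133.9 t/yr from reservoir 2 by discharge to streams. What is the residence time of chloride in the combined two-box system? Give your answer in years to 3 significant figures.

For the system as a whole, the A↔B exchange is internal and contributes nothing to the throughput; only the external sinks remove mass.
M_total = 24680 + 13710 = 38390 t.
ΣF_external_out = 144.9 + 133.9 = 278.80 t/yr.
τ = M_total / ΣF_ext = 38390 / 278.80 = 137.7 yr.

138 yr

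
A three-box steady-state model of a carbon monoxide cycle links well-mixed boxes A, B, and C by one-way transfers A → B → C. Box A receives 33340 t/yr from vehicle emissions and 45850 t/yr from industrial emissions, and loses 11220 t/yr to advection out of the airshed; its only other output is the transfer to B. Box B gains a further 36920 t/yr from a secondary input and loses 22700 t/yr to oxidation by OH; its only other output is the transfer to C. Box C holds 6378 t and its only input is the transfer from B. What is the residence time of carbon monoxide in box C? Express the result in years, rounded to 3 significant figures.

0.0776 yr

Box A: F(A→B) = (33340 + 45850) − 11220 = 67970 t/yr.
Box B: F(B→C) = (67970 + 36920) − 22700 = 82190 t/yr.
Box C throughput = its input = 82190 t/yr; τ = 6378 / 82190 = 0.07760 yr.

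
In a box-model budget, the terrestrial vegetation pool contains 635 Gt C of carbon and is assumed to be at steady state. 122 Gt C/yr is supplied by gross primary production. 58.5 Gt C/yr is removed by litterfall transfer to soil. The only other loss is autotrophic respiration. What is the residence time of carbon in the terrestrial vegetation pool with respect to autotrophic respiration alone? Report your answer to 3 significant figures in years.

10.0 yr

At steady state ΣF_in = ΣF_out.
ΣF_in = 122.00 Gt C/yr.
Autotrophic respiration flux = ΣF_in − (58.5) = 122.00 − 58.50 = 63.50 Gt C/yr.
τ = M / F = 635 / 63.50 = 10.00 yr.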